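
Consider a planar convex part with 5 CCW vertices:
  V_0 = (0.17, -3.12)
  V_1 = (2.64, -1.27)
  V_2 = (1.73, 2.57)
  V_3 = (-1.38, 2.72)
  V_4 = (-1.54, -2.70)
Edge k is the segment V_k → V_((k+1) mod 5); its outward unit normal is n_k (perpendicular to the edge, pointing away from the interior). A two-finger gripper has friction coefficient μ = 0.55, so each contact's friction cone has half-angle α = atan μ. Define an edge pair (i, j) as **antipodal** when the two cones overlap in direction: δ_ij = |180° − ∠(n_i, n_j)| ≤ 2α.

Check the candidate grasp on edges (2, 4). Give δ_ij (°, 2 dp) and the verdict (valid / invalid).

δ = 11.04°, valid

α = atan 0.55 = 28.81°;  2α = 57.62°
edge 2: e_2 = (-3.11, +0.15);  n_2 = (+0.0482, +0.9988)
edge 4: e_4 = (+1.71, -0.42);  n_4 = (-0.2385, -0.9711)
∠(n_2, n_4) = 168.96°
δ = |180° − 168.96°| = 11.04°
11.04° ≤ 2α = 57.62°  →  valid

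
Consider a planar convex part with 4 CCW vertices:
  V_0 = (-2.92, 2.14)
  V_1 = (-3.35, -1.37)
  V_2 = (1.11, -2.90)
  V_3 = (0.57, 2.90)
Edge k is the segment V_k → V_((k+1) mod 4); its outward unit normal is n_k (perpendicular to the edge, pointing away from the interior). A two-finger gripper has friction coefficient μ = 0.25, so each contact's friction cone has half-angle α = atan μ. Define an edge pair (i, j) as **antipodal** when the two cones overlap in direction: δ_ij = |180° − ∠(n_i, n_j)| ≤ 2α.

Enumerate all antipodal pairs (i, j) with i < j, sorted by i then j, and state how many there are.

α = atan 0.25 = 14.04°;  2α = 28.07°
n_0 = (-0.9926, +0.1216)
n_1 = (-0.3245, -0.9459)
n_2 = (+0.9957, +0.0927)
n_3 = (-0.2128, +0.9771)
  (0,1): δ = 101.95°  ·
  (0,2): δ = 12.30°  ✓
  (0,3): δ = 109.27°  ·
  (1,2): δ = 65.75°  ·
  (1,3): δ = 31.22°  ·
  (2,3): δ = 83.03°  ·
antipodal pairs: 1

count = 1; pairs: (0,2)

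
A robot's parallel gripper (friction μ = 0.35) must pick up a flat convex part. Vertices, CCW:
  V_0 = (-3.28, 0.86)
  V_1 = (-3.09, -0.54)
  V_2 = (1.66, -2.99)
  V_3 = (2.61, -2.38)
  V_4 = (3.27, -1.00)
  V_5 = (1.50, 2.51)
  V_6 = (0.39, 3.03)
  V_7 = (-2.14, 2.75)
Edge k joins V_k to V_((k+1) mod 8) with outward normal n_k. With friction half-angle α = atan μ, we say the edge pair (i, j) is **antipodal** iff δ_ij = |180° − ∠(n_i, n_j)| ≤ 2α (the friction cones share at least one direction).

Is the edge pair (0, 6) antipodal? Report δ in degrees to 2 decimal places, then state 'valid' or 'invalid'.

δ = 88.59°, invalid

α = atan 0.35 = 19.29°;  2α = 38.58°
edge 0: e_0 = (+0.19, -1.40);  n_0 = (-0.9909, -0.1345)
edge 6: e_6 = (-2.53, -0.28);  n_6 = (-0.1100, +0.9939)
∠(n_0, n_6) = 91.41°
δ = |180° − 91.41°| = 88.59°
88.59° > 2α = 38.58°  →  invalid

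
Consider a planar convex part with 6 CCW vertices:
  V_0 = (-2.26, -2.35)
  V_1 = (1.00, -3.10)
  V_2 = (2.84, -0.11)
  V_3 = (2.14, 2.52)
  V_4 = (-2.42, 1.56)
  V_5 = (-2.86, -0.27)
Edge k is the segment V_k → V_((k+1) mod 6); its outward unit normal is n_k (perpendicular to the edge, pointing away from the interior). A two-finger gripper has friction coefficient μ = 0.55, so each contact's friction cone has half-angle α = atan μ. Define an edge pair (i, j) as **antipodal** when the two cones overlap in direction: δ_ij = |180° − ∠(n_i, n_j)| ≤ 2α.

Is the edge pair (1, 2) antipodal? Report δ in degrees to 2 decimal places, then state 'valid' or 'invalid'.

δ = 133.49°, invalid

α = atan 0.55 = 28.81°;  2α = 57.62°
edge 1: e_1 = (+1.84, +2.99);  n_1 = (+0.8517, -0.5241)
edge 2: e_2 = (-0.70, +2.63);  n_2 = (+0.9664, +0.2572)
∠(n_1, n_2) = 46.51°
δ = |180° − 46.51°| = 133.49°
133.49° > 2α = 57.62°  →  invalid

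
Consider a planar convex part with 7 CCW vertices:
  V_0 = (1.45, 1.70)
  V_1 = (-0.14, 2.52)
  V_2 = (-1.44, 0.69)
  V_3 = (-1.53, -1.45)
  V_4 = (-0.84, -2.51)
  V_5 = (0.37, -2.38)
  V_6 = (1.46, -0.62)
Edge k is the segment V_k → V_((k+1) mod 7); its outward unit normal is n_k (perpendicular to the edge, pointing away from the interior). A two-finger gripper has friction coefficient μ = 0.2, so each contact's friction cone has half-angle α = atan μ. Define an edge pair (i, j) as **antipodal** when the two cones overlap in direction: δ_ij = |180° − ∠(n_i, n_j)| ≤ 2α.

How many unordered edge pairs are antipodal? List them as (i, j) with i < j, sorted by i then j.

count = 2; pairs: (1,5), (2,6)

α = atan 0.2 = 11.31°;  2α = 22.62°
n_0 = (+0.4584, +0.8888)
n_1 = (-0.8152, +0.5791)
n_2 = (-0.9991, +0.0420)
n_3 = (-0.8381, -0.5455)
n_4 = (+0.1068, -0.9943)
n_5 = (+0.8502, -0.5265)
n_6 = (+1.0000, +0.0043)
  (0,1): δ = 98.11°  ·
  (0,2): δ = 65.13°  ·
  (0,3): δ = 29.66°  ·
  (0,4): δ = 33.41°  ·
  (0,5): δ = 85.51°  ·
  (0,6): δ = 117.53°  ·
  (1,2): δ = 147.02°  ·
  (1,3): δ = 111.55°  ·
  (1,4): δ = 48.48°  ·
  (1,5): δ = 3.62°  ✓
  (1,6): δ = 35.64°  ·
  (2,3): δ = 144.53°  ·
  (2,4): δ = 81.46°  ·
  (2,5): δ = 29.36°  ·
  (2,6): δ = 2.66°  ✓
  (3,4): δ = 116.93°  ·
  (3,5): δ = 64.83°  ·
  (3,6): δ = 32.81°  ·
  (4,5): δ = 127.90°  ·
  (4,6): δ = 95.89°  ·
  (5,6): δ = 147.98°  ·
antipodal pairs: 2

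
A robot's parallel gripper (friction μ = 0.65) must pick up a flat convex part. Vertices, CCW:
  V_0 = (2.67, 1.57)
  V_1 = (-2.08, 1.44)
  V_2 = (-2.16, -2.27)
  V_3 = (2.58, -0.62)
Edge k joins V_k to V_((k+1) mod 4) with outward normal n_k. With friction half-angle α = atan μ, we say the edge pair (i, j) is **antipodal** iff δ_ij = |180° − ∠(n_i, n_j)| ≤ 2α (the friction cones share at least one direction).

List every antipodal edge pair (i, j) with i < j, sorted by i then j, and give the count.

α = atan 0.65 = 33.02°;  2α = 66.05°
n_0 = (-0.0274, +0.9996)
n_1 = (-0.9998, +0.0216)
n_2 = (+0.3288, -0.9444)
n_3 = (+0.9992, -0.0411)
  (0,1): δ = 92.80°  ·
  (0,2): δ = 17.63°  ✓
  (0,3): δ = 86.08°  ·
  (1,2): δ = 69.57°  ·
  (1,3): δ = 1.12°  ✓
  (2,3): δ = 111.55°  ·
antipodal pairs: 2

count = 2; pairs: (0,2), (1,3)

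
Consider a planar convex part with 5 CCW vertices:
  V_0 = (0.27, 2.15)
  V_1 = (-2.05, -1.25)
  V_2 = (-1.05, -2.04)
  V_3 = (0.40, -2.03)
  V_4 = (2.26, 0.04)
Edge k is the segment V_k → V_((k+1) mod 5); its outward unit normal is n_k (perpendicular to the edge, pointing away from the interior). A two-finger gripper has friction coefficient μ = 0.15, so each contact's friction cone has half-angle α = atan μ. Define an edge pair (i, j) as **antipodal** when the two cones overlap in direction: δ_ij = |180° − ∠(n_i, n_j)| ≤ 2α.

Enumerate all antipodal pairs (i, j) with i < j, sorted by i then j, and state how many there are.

α = atan 0.15 = 8.53°;  2α = 17.06°
n_0 = (-0.8260, +0.5636)
n_1 = (-0.6199, -0.7847)
n_2 = (+0.0069, -1.0000)
n_3 = (+0.7438, -0.6684)
n_4 = (+0.7275, +0.6861)
  (0,1): δ = 94.00°  ·
  (0,2): δ = 55.30°  ·
  (0,3): δ = 7.63°  ✓
  (0,4): δ = 77.63°  ·
  (1,2): δ = 141.30°  ·
  (1,3): δ = 93.63°  ·
  (1,4): δ = 8.37°  ✓
  (2,3): δ = 132.34°  ·
  (2,4): δ = 47.07°  ·
  (3,4): δ = 94.74°  ·
antipodal pairs: 2

count = 2; pairs: (0,3), (1,4)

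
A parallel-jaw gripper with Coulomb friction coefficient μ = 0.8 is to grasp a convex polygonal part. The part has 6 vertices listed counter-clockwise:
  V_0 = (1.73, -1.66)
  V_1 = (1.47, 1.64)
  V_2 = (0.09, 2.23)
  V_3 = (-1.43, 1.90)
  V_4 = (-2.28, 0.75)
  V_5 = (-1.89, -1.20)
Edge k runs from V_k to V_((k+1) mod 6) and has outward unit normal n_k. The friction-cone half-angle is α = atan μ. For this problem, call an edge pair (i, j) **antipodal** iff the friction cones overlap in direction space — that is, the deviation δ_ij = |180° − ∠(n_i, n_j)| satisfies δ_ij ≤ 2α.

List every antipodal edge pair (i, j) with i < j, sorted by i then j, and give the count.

count = 6; pairs: (0,3), (0,4), (1,4), (1,5), (2,5), (3,5)

α = atan 0.8 = 38.66°;  2α = 77.32°
n_0 = (+0.9969, +0.0785)
n_1 = (+0.3931, +0.9195)
n_2 = (-0.2122, +0.9772)
n_3 = (-0.8042, +0.5944)
n_4 = (-0.9806, -0.1961)
n_5 = (-0.1261, -0.9920)
  (0,1): δ = 117.65°  ·
  (0,2): δ = 82.26°  ·
  (0,3): δ = 40.97°  ✓
  (0,4): δ = 6.81°  ✓
  (0,5): δ = 78.25°  ·
  (1,2): δ = 144.60°  ·
  (1,3): δ = 103.32°  ·
  (1,4): δ = 55.54°  ✓
  (1,5): δ = 15.91°  ✓
  (2,3): δ = 138.72°  ·
  (2,4): δ = 90.94°  ·
  (2,5): δ = 19.49°  ✓
  (3,4): δ = 132.22°  ·
  (3,5): δ = 60.77°  ✓
  (4,5): δ = 108.55°  ·
antipodal pairs: 6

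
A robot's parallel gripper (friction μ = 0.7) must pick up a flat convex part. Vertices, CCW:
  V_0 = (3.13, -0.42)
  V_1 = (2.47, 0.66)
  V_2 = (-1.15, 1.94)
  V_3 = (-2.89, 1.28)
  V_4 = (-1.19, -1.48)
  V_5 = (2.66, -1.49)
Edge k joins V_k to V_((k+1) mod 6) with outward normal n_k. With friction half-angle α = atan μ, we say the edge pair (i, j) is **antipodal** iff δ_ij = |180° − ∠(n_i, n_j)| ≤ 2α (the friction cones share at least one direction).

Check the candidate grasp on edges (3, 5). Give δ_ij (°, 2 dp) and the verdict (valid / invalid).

α = atan 0.7 = 34.99°;  2α = 69.98°
edge 3: e_3 = (+1.70, -2.76);  n_3 = (-0.8514, -0.5244)
edge 5: e_5 = (+0.47, +1.07);  n_5 = (+0.9156, -0.4022)
∠(n_3, n_5) = 124.66°
δ = |180° − 124.66°| = 55.34°
55.34° ≤ 2α = 69.98°  →  valid

δ = 55.34°, valid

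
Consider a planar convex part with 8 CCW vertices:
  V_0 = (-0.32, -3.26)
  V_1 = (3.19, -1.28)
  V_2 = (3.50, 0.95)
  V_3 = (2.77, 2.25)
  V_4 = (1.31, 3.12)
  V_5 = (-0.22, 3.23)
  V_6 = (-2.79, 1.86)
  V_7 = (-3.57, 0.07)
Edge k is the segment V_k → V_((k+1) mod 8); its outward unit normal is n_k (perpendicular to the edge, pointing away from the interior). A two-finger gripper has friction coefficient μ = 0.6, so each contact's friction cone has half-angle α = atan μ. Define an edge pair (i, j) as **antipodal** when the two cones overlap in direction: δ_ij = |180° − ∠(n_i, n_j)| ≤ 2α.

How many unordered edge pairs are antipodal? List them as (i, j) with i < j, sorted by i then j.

count = 11; pairs: (0,3), (0,4), (0,5), (0,6), (1,5), (1,6), (1,7), (2,6), (2,7), (3,7), (4,7)

α = atan 0.6 = 30.96°;  2α = 61.93°
n_0 = (+0.4913, -0.8710)
n_1 = (+0.9905, -0.1377)
n_2 = (+0.8719, +0.4896)
n_3 = (+0.5119, +0.8590)
n_4 = (+0.0717, +0.9974)
n_5 = (-0.4704, +0.8824)
n_6 = (-0.9167, +0.3995)
n_7 = (-0.7157, -0.6985)
  (0,1): δ = 127.34°  ·
  (0,2): δ = 90.11°  ·
  (0,3): δ = 60.22°  ✓
  (0,4): δ = 33.54°  ✓
  (0,5): δ = 1.37°  ✓
  (0,6): δ = 37.03°  ✓
  (0,7): δ = 104.88°  ·
  (1,2): δ = 142.77°  ·
  (1,3): δ = 112.88°  ·
  (1,4): δ = 86.20°  ·
  (1,5): δ = 54.02°  ✓
  (1,6): δ = 15.63°  ✓
  (1,7): δ = 52.22°  ✓
  (2,3): δ = 150.11°  ·
  (2,4): δ = 123.43°  ·
  (2,5): δ = 91.25°  ·
  (2,6): δ = 52.86°  ✓
  (2,7): δ = 14.99°  ✓
  (3,4): δ = 153.32°  ·
  (3,5): δ = 121.15°  ·
  (3,6): δ = 82.76°  ·
  (3,7): δ = 14.91°  ✓
  (4,5): δ = 147.83°  ·
  (4,6): δ = 109.43°  ·
  (4,7): δ = 41.58°  ✓
  (5,6): δ = 141.61°  ·
  (5,7): δ = 73.76°  ·
  (6,7): δ = 112.15°  ·
antipodal pairs: 11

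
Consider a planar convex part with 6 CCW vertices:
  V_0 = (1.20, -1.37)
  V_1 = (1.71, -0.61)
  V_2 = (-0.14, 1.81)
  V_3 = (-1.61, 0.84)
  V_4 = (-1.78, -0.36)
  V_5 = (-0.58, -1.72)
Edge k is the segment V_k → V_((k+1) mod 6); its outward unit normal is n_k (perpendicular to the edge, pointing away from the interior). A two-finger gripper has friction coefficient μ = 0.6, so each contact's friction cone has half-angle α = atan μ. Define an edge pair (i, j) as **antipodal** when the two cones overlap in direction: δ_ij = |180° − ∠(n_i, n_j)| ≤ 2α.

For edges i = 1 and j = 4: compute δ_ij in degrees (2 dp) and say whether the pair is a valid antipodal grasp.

δ = 4.03°, valid

α = atan 0.6 = 30.96°;  2α = 61.93°
edge 1: e_1 = (-1.85, +2.42);  n_1 = (+0.7945, +0.6073)
edge 4: e_4 = (+1.20, -1.36);  n_4 = (-0.7498, -0.6616)
∠(n_1, n_4) = 175.97°
δ = |180° − 175.97°| = 4.03°
4.03° ≤ 2α = 61.93°  →  valid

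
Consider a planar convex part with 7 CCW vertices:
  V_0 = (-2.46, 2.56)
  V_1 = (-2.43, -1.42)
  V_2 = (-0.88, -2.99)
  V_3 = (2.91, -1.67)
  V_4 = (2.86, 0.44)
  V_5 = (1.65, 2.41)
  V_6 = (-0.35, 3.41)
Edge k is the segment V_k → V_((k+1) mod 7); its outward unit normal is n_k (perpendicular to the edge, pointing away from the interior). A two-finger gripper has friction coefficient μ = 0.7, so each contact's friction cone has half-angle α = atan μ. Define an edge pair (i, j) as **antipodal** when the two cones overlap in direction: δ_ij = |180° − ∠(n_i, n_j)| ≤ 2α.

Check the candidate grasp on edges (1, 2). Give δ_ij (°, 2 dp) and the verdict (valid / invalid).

α = atan 0.7 = 34.99°;  2α = 69.98°
edge 1: e_1 = (+1.55, -1.57);  n_1 = (-0.7116, -0.7026)
edge 2: e_2 = (+3.79, +1.32);  n_2 = (+0.3289, -0.9444)
∠(n_1, n_2) = 64.57°
δ = |180° − 64.57°| = 115.43°
115.43° > 2α = 69.98°  →  invalid

δ = 115.43°, invalid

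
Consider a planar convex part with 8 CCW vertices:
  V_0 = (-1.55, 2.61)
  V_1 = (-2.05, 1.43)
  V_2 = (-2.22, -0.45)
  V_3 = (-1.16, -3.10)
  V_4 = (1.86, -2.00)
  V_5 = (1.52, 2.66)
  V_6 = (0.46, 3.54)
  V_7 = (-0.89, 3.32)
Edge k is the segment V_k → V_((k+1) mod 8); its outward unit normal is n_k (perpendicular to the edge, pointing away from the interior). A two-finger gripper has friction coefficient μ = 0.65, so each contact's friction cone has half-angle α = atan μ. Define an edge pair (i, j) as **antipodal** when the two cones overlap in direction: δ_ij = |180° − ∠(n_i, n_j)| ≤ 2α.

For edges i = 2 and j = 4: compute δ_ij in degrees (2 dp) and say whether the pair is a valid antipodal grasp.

α = atan 0.65 = 33.02°;  2α = 66.05°
edge 2: e_2 = (+1.06, -2.65);  n_2 = (-0.9285, -0.3714)
edge 4: e_4 = (-0.34, +4.66);  n_4 = (+0.9973, +0.0728)
∠(n_2, n_4) = 162.37°
δ = |180° − 162.37°| = 17.63°
17.63° ≤ 2α = 66.05°  →  valid

δ = 17.63°, valid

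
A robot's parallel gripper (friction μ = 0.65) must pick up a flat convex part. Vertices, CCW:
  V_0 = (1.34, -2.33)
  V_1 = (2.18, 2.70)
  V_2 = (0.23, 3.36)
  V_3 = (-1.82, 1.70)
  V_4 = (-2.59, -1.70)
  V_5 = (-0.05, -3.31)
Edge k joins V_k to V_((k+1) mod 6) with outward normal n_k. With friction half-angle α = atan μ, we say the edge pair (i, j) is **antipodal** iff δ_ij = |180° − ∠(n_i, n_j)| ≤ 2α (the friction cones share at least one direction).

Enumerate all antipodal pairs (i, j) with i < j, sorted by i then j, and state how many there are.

count = 6; pairs: (0,2), (0,3), (1,4), (1,5), (2,5), (3,5)

α = atan 0.65 = 33.02°;  2α = 66.05°
n_0 = (+0.9863, -0.1647)
n_1 = (+0.3206, +0.9472)
n_2 = (-0.6293, +0.7772)
n_3 = (-0.9753, +0.2209)
n_4 = (-0.5354, -0.8446)
n_5 = (+0.5762, -0.8173)
  (0,1): δ = 99.22°  ·
  (0,2): δ = 41.52°  ✓
  (0,3): δ = 3.28°  ✓
  (0,4): δ = 67.11°  ·
  (0,5): δ = 134.67°  ·
  (1,2): δ = 122.30°  ·
  (1,3): δ = 84.06°  ·
  (1,4): δ = 13.67°  ✓
  (1,5): δ = 53.88°  ✓
  (2,3): δ = 141.76°  ·
  (2,4): δ = 71.37°  ·
  (2,5): δ = 3.81°  ✓
  (3,4): δ = 109.61°  ·
  (3,5): δ = 42.05°  ✓
  (4,5): δ = 112.45°  ·
antipodal pairs: 6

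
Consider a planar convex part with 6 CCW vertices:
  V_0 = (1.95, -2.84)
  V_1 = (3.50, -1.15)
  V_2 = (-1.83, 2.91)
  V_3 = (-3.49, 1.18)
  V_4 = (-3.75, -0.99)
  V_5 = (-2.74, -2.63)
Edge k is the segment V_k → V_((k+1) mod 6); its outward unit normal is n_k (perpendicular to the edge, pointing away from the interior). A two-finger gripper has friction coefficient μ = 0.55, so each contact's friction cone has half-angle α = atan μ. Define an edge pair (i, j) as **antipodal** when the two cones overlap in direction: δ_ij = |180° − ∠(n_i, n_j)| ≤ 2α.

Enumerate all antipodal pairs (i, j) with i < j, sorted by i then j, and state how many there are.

count = 5; pairs: (0,2), (0,3), (1,4), (1,5), (2,5)

α = atan 0.55 = 28.81°;  2α = 57.62°
n_0 = (+0.7370, -0.6759)
n_1 = (+0.6060, +0.7955)
n_2 = (-0.7216, +0.6924)
n_3 = (-0.9929, +0.1190)
n_4 = (-0.8515, -0.5244)
n_5 = (-0.0447, -0.9990)
  (0,1): δ = 84.77°  ·
  (0,2): δ = 1.29°  ✓
  (0,3): δ = 35.69°  ✓
  (0,4): δ = 74.15°  ·
  (0,5): δ = 129.96°  ·
  (1,2): δ = 96.52°  ·
  (1,3): δ = 59.53°  ·
  (1,4): δ = 21.08°  ✓
  (1,5): δ = 34.73°  ✓
  (2,3): δ = 143.02°  ·
  (2,4): δ = 104.56°  ·
  (2,5): δ = 48.75°  ✓
  (3,4): δ = 141.54°  ·
  (3,5): δ = 85.73°  ·
  (4,5): δ = 124.19°  ·
antipodal pairs: 5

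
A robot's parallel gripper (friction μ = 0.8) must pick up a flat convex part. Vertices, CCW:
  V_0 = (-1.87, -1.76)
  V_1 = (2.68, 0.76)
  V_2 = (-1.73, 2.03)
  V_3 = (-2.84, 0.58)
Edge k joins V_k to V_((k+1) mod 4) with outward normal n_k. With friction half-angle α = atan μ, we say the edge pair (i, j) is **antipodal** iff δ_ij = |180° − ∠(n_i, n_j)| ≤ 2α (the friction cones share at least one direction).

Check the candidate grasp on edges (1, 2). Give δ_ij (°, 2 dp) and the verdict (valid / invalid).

α = atan 0.8 = 38.66°;  2α = 77.32°
edge 1: e_1 = (-4.41, +1.27);  n_1 = (+0.2767, +0.9609)
edge 2: e_2 = (-1.11, -1.45);  n_2 = (-0.7940, +0.6079)
∠(n_1, n_2) = 68.63°
δ = |180° − 68.63°| = 111.37°
111.37° > 2α = 77.32°  →  invalid

δ = 111.37°, invalid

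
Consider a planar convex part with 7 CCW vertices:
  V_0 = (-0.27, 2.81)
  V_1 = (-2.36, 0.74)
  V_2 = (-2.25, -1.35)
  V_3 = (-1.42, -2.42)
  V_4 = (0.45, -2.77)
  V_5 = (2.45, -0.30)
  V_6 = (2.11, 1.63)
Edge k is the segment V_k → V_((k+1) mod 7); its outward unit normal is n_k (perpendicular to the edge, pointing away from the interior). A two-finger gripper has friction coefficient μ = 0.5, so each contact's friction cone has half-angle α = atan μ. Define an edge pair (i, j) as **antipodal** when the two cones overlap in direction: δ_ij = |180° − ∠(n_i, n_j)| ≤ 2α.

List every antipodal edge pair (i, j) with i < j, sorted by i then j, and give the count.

α = atan 0.5 = 26.57°;  2α = 53.13°
n_0 = (-0.7037, +0.7105)
n_1 = (-0.9986, -0.0526)
n_2 = (-0.7901, -0.6129)
n_3 = (-0.1840, -0.9829)
n_4 = (+0.7772, -0.6293)
n_5 = (+0.9848, +0.1735)
n_6 = (+0.4442, +0.8959)
  (0,1): δ = 131.71°  ·
  (0,2): δ = 96.92°  ·
  (0,3): δ = 55.33°  ·
  (0,4): δ = 6.28°  ✓
  (0,5): δ = 55.27°  ·
  (0,6): δ = 108.90°  ·
  (1,2): δ = 145.21°  ·
  (1,3): δ = 103.61°  ·
  (1,4): δ = 42.01°  ✓
  (1,5): δ = 6.98°  ✓
  (1,6): δ = 60.62°  ·
  (2,3): δ = 138.40°  ·
  (2,4): δ = 76.80°  ·
  (2,5): δ = 27.81°  ✓
  (2,6): δ = 25.83°  ✓
  (3,4): δ = 118.40°  ·
  (3,5): δ = 69.41°  ·
  (3,6): δ = 15.77°  ✓
  (4,5): δ = 131.01°  ·
  (4,6): δ = 77.37°  ·
  (5,6): δ = 126.36°  ·
antipodal pairs: 6

count = 6; pairs: (0,4), (1,4), (1,5), (2,5), (2,6), (3,6)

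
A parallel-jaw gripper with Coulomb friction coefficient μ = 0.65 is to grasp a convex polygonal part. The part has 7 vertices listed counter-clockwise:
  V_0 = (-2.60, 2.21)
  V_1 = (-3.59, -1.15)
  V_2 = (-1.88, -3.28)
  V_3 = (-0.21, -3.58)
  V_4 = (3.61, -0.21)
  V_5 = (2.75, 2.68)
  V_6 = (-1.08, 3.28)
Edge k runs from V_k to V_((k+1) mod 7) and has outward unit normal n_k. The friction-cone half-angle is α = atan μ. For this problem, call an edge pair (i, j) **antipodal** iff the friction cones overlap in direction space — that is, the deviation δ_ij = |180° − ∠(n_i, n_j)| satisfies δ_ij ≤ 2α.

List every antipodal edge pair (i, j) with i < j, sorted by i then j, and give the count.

α = atan 0.65 = 33.02°;  2α = 66.05°
n_0 = (-0.9592, +0.2826)
n_1 = (-0.7798, -0.6260)
n_2 = (-0.1768, -0.9842)
n_3 = (+0.6616, -0.7499)
n_4 = (+0.9585, +0.2852)
n_5 = (+0.1548, +0.9880)
n_6 = (-0.5756, +0.8177)
  (0,1): δ = 124.82°  ·
  (0,2): δ = 83.77°  ·
  (0,3): δ = 32.16°  ✓
  (0,4): δ = 32.99°  ✓
  (0,5): δ = 97.51°  ·
  (0,6): δ = 141.56°  ·
  (1,2): δ = 138.94°  ·
  (1,3): δ = 87.34°  ·
  (1,4): δ = 22.19°  ✓
  (1,5): δ = 42.34°  ✓
  (1,6): δ = 86.39°  ·
  (2,3): δ = 128.40°  ·
  (2,4): δ = 63.24°  ✓
  (2,5): δ = 1.28°  ✓
  (2,6): δ = 45.33°  ✓
  (3,4): δ = 114.85°  ·
  (3,5): δ = 50.32°  ✓
  (3,6): δ = 6.28°  ✓
  (4,5): δ = 115.48°  ·
  (4,6): δ = 71.43°  ·
  (5,6): δ = 135.95°  ·
antipodal pairs: 9

count = 9; pairs: (0,3), (0,4), (1,4), (1,5), (2,4), (2,5), (2,6), (3,5), (3,6)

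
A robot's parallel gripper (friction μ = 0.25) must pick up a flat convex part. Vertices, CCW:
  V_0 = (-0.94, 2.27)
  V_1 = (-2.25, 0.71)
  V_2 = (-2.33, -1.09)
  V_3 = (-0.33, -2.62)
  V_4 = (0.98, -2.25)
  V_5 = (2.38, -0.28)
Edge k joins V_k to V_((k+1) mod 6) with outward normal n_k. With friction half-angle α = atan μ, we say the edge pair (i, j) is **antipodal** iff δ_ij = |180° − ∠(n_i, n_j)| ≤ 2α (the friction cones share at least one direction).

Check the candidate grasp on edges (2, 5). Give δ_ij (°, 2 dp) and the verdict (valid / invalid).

α = atan 0.25 = 14.04°;  2α = 28.07°
edge 2: e_2 = (+2.00, -1.53);  n_2 = (-0.6076, -0.7942)
edge 5: e_5 = (-3.32, +2.55);  n_5 = (+0.6091, +0.7931)
∠(n_2, n_5) = 179.89°
δ = |180° − 179.89°| = 0.11°
0.11° ≤ 2α = 28.07°  →  valid

δ = 0.11°, valid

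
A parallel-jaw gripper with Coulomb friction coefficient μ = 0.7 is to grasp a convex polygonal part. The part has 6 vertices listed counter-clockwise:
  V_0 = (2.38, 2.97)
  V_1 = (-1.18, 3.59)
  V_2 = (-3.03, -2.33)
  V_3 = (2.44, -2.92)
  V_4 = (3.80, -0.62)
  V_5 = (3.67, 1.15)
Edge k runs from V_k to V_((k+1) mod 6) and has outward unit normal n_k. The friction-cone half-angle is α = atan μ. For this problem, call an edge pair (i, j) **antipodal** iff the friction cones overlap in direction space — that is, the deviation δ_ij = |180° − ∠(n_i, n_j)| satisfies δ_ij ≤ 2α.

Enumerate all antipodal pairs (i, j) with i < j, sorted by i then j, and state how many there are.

count = 6; pairs: (0,2), (0,3), (1,3), (1,4), (1,5), (2,5)

α = atan 0.7 = 34.99°;  2α = 69.98°
n_0 = (+0.1716, +0.9852)
n_1 = (-0.9545, +0.2983)
n_2 = (-0.1072, -0.9942)
n_3 = (+0.8608, -0.5090)
n_4 = (+0.9973, +0.0732)
n_5 = (+0.8158, +0.5783)
  (0,1): δ = 97.47°  ·
  (0,2): δ = 3.72°  ✓
  (0,3): δ = 69.28°  ✓
  (0,4): δ = 104.08°  ·
  (0,5): δ = 135.21°  ·
  (1,2): δ = 78.80°  ·
  (1,3): δ = 13.24°  ✓
  (1,4): δ = 21.55°  ✓
  (1,5): δ = 52.68°  ✓
  (2,3): δ = 114.44°  ·
  (2,4): δ = 79.64°  ·
  (2,5): δ = 48.52°  ✓
  (3,4): δ = 145.20°  ·
  (3,5): δ = 114.08°  ·
  (4,5): δ = 148.87°  ·
antipodal pairs: 6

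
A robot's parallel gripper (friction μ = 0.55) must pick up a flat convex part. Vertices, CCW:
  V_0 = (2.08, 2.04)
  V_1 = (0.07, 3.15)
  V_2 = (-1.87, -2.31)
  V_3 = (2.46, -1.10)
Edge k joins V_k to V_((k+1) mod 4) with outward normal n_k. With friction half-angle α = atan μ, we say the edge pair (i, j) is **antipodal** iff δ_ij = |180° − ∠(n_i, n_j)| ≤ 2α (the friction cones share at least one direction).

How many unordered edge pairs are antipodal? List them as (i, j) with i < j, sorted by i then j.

α = atan 0.55 = 28.81°;  2α = 57.62°
n_0 = (+0.4834, +0.8754)
n_1 = (-0.9423, +0.3348)
n_2 = (+0.2691, -0.9631)
n_3 = (+0.9928, +0.1201)
  (0,1): δ = 80.65°  ·
  (0,2): δ = 44.52°  ✓
  (0,3): δ = 125.81°  ·
  (1,2): δ = 54.83°  ✓
  (1,3): δ = 26.46°  ✓
  (2,3): δ = 98.71°  ·
antipodal pairs: 3

count = 3; pairs: (0,2), (1,2), (1,3)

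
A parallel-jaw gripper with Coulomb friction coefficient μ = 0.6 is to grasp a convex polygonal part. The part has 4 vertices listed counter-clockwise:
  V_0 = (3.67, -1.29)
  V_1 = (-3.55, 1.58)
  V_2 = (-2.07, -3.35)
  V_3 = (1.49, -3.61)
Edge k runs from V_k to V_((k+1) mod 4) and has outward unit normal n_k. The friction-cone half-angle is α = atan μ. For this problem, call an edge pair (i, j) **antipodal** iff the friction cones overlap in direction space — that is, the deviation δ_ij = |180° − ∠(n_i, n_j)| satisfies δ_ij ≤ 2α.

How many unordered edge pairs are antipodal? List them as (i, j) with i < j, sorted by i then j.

α = atan 0.6 = 30.96°;  2α = 61.93°
n_0 = (+0.3694, +0.9293)
n_1 = (-0.9578, -0.2875)
n_2 = (-0.0728, -0.9973)
n_3 = (+0.7288, -0.6848)
  (0,1): δ = 51.61°  ✓
  (0,2): δ = 17.50°  ✓
  (0,3): δ = 68.46°  ·
  (1,2): δ = 110.89°  ·
  (1,3): δ = 59.93°  ✓
  (2,3): δ = 129.04°  ·
antipodal pairs: 3

count = 3; pairs: (0,1), (0,2), (1,3)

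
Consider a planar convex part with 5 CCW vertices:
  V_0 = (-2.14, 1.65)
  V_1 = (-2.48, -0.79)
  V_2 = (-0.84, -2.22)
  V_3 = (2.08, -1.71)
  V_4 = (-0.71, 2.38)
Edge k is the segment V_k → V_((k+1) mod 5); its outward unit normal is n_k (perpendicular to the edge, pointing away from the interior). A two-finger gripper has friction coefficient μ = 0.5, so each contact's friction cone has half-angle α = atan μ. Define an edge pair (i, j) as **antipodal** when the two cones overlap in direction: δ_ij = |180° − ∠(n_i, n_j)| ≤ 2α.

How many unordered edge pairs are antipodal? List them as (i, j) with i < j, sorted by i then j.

α = atan 0.5 = 26.57°;  2α = 53.13°
n_0 = (-0.9904, +0.1380)
n_1 = (-0.6572, -0.7537)
n_2 = (+0.1721, -0.9851)
n_3 = (+0.8261, +0.5635)
n_4 = (-0.4547, +0.8907)
  (0,1): δ = 123.15°  ·
  (0,2): δ = 72.16°  ·
  (0,3): δ = 42.23°  ✓
  (0,4): δ = 124.98°  ·
  (1,2): δ = 129.01°  ·
  (1,3): δ = 14.61°  ✓
  (1,4): δ = 68.13°  ·
  (2,3): δ = 65.61°  ·
  (2,4): δ = 17.14°  ✓
  (3,4): δ = 97.26°  ·
antipodal pairs: 3

count = 3; pairs: (0,3), (1,3), (2,4)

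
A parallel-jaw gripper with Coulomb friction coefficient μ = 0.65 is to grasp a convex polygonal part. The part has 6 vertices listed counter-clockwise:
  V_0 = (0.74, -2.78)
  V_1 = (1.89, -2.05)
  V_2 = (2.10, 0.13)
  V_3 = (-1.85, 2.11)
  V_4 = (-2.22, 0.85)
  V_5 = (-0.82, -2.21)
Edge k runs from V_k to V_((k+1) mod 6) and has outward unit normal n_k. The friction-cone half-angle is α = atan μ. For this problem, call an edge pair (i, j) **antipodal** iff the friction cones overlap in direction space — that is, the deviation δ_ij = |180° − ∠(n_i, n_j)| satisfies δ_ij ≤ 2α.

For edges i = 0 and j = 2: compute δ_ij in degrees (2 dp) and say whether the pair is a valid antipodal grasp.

δ = 59.03°, valid

α = atan 0.65 = 33.02°;  2α = 66.05°
edge 0: e_0 = (+1.15, +0.73);  n_0 = (+0.5359, -0.8443)
edge 2: e_2 = (-3.95, +1.98);  n_2 = (+0.4481, +0.8940)
∠(n_0, n_2) = 120.97°
δ = |180° − 120.97°| = 59.03°
59.03° ≤ 2α = 66.05°  →  valid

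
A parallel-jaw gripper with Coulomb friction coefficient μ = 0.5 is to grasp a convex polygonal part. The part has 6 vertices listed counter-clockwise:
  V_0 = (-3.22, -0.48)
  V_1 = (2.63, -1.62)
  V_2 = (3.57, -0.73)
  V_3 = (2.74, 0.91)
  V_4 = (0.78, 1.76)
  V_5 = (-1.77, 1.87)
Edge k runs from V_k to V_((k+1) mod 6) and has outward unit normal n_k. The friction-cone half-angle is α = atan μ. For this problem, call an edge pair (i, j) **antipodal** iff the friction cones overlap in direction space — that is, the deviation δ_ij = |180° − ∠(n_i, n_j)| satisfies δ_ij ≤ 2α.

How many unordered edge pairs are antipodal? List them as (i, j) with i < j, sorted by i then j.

α = atan 0.5 = 26.57°;  2α = 53.13°
n_0 = (-0.1913, -0.9815)
n_1 = (+0.6875, -0.7262)
n_2 = (+0.8922, +0.4516)
n_3 = (+0.3979, +0.9174)
n_4 = (+0.0431, +0.9991)
n_5 = (-0.8510, +0.5251)
  (0,1): δ = 125.54°  ·
  (0,2): δ = 52.13°  ✓
  (0,3): δ = 12.42°  ✓
  (0,4): δ = 8.56°  ✓
  (0,5): δ = 69.35°  ·
  (1,2): δ = 106.59°  ·
  (1,3): δ = 66.88°  ·
  (1,4): δ = 45.90°  ✓
  (1,5): δ = 14.89°  ✓
  (2,3): δ = 140.29°  ·
  (2,4): δ = 119.31°  ·
  (2,5): δ = 58.52°  ·
  (3,4): δ = 159.02°  ·
  (3,5): δ = 98.23°  ·
  (4,5): δ = 119.21°  ·
antipodal pairs: 5

count = 5; pairs: (0,2), (0,3), (0,4), (1,4), (1,5)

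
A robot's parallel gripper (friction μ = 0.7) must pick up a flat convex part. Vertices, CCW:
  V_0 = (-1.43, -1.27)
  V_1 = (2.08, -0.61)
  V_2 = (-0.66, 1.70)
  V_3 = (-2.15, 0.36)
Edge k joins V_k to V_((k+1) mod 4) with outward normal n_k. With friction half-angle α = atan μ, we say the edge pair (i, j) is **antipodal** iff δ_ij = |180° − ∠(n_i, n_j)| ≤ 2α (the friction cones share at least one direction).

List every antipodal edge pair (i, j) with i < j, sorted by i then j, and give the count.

count = 3; pairs: (0,1), (0,2), (1,3)

α = atan 0.7 = 34.99°;  2α = 69.98°
n_0 = (+0.1848, -0.9828)
n_1 = (+0.6446, +0.7645)
n_2 = (-0.6687, +0.7435)
n_3 = (-0.9147, -0.4041)
  (0,1): δ = 50.78°  ✓
  (0,2): δ = 31.32°  ✓
  (0,3): δ = 103.18°  ·
  (1,2): δ = 97.90°  ·
  (1,3): δ = 26.04°  ✓
  (2,3): δ = 108.13°  ·
antipodal pairs: 3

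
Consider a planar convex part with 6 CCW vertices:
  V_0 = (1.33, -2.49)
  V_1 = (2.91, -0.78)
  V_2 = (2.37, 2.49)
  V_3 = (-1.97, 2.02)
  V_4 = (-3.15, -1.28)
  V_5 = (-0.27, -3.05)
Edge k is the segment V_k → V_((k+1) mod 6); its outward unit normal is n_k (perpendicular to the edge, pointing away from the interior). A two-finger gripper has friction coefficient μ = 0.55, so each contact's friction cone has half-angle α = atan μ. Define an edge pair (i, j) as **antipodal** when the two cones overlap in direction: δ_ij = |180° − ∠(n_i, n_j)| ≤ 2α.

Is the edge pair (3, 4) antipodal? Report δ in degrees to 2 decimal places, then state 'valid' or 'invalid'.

δ = 101.90°, invalid

α = atan 0.55 = 28.81°;  2α = 57.62°
edge 3: e_3 = (-1.18, -3.30);  n_3 = (-0.9416, +0.3367)
edge 4: e_4 = (+2.88, -1.77);  n_4 = (-0.5236, -0.8520)
∠(n_3, n_4) = 78.10°
δ = |180° − 78.10°| = 101.90°
101.90° > 2α = 57.62°  →  invalid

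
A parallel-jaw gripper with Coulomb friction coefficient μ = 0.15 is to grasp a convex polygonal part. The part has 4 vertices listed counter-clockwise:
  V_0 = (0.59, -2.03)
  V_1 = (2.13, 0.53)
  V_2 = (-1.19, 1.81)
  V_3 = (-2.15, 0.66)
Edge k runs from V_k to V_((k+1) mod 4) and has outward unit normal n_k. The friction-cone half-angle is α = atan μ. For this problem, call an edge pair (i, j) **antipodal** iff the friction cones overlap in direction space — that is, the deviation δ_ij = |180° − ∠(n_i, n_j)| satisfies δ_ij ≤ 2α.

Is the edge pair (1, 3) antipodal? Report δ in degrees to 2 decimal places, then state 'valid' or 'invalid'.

α = atan 0.15 = 8.53°;  2α = 17.06°
edge 1: e_1 = (-3.32, +1.28);  n_1 = (+0.3597, +0.9331)
edge 3: e_3 = (+2.74, -2.69);  n_3 = (-0.7006, -0.7136)
∠(n_1, n_3) = 156.61°
δ = |180° − 156.61°| = 23.39°
23.39° > 2α = 17.06°  →  invalid

δ = 23.39°, invalid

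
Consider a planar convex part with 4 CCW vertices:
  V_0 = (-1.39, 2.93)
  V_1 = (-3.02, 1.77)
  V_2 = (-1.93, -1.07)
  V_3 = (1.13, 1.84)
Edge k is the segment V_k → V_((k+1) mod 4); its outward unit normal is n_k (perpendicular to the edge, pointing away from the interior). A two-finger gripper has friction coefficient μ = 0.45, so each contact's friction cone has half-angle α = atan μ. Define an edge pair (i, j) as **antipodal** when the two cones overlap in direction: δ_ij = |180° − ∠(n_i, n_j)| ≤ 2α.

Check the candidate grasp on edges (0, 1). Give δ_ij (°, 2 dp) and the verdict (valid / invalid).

α = atan 0.45 = 24.23°;  2α = 48.46°
edge 0: e_0 = (-1.63, -1.16);  n_0 = (-0.5798, +0.8147)
edge 1: e_1 = (+1.09, -2.84);  n_1 = (-0.9336, -0.3583)
∠(n_0, n_1) = 75.56°
δ = |180° − 75.56°| = 104.44°
104.44° > 2α = 48.46°  →  invalid

δ = 104.44°, invalid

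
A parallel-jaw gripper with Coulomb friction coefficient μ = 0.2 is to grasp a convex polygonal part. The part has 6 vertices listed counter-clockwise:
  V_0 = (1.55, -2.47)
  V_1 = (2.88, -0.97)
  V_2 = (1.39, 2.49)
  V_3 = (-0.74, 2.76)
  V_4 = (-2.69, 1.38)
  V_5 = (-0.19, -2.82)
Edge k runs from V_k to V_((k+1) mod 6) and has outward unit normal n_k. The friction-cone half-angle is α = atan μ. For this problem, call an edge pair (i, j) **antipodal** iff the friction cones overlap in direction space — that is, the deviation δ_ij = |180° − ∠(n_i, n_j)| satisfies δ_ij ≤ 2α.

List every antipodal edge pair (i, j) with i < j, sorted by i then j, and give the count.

α = atan 0.2 = 11.31°;  2α = 22.62°
n_0 = (+0.7482, -0.6634)
n_1 = (+0.9185, +0.3955)
n_2 = (+0.1258, +0.9921)
n_3 = (-0.5777, +0.8163)
n_4 = (-0.8593, -0.5115)
n_5 = (+0.1972, -0.9804)
  (0,1): δ = 115.14°  ·
  (0,2): δ = 55.66°  ·
  (0,3): δ = 13.15°  ✓
  (0,4): δ = 72.33°  ·
  (0,5): δ = 142.94°  ·
  (1,2): δ = 120.52°  ·
  (1,3): δ = 78.01°  ·
  (1,4): δ = 7.46°  ✓
  (1,5): δ = 78.07°  ·
  (2,3): δ = 137.49°  ·
  (2,4): δ = 52.01°  ·
  (2,5): δ = 18.60°  ✓
  (3,4): δ = 94.52°  ·
  (3,5): δ = 23.91°  ·
  (4,5): δ = 109.39°  ·
antipodal pairs: 3

count = 3; pairs: (0,3), (1,4), (2,5)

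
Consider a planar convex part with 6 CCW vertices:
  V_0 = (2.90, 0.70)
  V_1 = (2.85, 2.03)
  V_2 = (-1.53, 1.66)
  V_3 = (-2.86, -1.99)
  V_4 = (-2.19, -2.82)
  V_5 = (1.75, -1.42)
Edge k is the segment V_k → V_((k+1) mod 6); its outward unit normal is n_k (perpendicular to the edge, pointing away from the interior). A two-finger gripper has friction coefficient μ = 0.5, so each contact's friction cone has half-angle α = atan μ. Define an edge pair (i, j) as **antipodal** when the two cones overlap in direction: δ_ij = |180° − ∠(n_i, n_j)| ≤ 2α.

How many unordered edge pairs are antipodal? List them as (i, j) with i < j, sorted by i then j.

α = atan 0.5 = 26.57°;  2α = 53.13°
n_0 = (+0.9993, +0.0376)
n_1 = (-0.0842, +0.9965)
n_2 = (-0.9396, +0.3424)
n_3 = (-0.7781, -0.6281)
n_4 = (+0.3348, -0.9423)
n_5 = (+0.8790, -0.4768)
  (0,1): δ = 87.32°  ·
  (0,2): δ = 22.17°  ✓
  (0,3): δ = 36.76°  ✓
  (0,4): δ = 107.41°  ·
  (0,5): δ = 149.37°  ·
  (1,2): δ = 114.85°  ·
  (1,3): δ = 55.92°  ·
  (1,4): δ = 14.73°  ✓
  (1,5): δ = 56.69°  ·
  (2,3): δ = 121.07°  ·
  (2,4): δ = 50.42°  ✓
  (2,5): δ = 8.46°  ✓
  (3,4): δ = 109.35°  ·
  (3,5): δ = 67.39°  ·
  (4,5): δ = 138.04°  ·
antipodal pairs: 5

count = 5; pairs: (0,2), (0,3), (1,4), (2,4), (2,5)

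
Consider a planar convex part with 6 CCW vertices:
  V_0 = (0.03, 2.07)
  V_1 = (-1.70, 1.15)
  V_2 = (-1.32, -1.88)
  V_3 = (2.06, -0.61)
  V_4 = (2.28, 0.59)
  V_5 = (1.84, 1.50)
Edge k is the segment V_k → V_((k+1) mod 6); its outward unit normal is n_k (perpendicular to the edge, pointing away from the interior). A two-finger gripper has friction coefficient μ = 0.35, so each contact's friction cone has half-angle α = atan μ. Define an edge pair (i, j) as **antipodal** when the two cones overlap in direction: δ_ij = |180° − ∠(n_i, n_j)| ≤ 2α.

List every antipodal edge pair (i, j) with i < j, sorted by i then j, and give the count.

count = 4; pairs: (0,2), (1,3), (1,4), (2,5)

α = atan 0.35 = 19.29°;  2α = 38.58°
n_0 = (-0.4695, +0.8829)
n_1 = (-0.9922, -0.1244)
n_2 = (+0.3517, -0.9361)
n_3 = (+0.9836, -0.1803)
n_4 = (+0.9003, +0.4353)
n_5 = (+0.3004, +0.9538)
  (0,1): δ = 110.86°  ·
  (0,2): δ = 7.41°  ✓
  (0,3): δ = 51.61°  ·
  (0,4): δ = 87.80°  ·
  (0,5): δ = 134.52°  ·
  (1,2): δ = 76.56°  ·
  (1,3): δ = 17.54°  ✓
  (1,4): δ = 18.66°  ✓
  (1,5): δ = 65.37°  ·
  (2,3): δ = 120.98°  ·
  (2,4): δ = 84.79°  ·
  (2,5): δ = 38.07°  ✓
  (3,4): δ = 143.81°  ·
  (3,5): δ = 97.09°  ·
  (4,5): δ = 133.28°  ·
antipodal pairs: 4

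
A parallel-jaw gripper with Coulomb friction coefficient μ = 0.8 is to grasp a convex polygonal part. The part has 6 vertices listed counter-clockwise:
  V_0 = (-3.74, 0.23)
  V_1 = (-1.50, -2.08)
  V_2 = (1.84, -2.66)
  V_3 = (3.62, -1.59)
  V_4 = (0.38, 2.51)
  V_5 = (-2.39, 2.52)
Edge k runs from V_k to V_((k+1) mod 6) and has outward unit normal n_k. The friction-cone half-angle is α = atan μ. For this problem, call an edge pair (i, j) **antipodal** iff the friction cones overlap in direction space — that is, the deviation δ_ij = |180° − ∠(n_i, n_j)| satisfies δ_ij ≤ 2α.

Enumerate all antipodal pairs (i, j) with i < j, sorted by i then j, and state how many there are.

α = atan 0.8 = 38.66°;  2α = 77.32°
n_0 = (-0.7179, -0.6961)
n_1 = (-0.1711, -0.9853)
n_2 = (+0.5152, -0.8571)
n_3 = (+0.7846, +0.6200)
n_4 = (+0.0036, +1.0000)
n_5 = (-0.8615, +0.5078)
  (0,1): δ = 143.97°  ·
  (0,2): δ = 103.11°  ·
  (0,3): δ = 5.80°  ✓
  (0,4): δ = 45.67°  ✓
  (0,5): δ = 105.36°  ·
  (1,2): δ = 139.14°  ·
  (1,3): δ = 41.83°  ✓
  (1,4): δ = 9.64°  ✓
  (1,5): δ = 69.33°  ✓
  (2,3): δ = 82.69°  ·
  (2,4): δ = 31.22°  ✓
  (2,5): δ = 28.47°  ✓
  (3,4): δ = 128.52°  ·
  (3,5): δ = 68.84°  ✓
  (4,5): δ = 120.31°  ·
antipodal pairs: 8

count = 8; pairs: (0,3), (0,4), (1,3), (1,4), (1,5), (2,4), (2,5), (3,5)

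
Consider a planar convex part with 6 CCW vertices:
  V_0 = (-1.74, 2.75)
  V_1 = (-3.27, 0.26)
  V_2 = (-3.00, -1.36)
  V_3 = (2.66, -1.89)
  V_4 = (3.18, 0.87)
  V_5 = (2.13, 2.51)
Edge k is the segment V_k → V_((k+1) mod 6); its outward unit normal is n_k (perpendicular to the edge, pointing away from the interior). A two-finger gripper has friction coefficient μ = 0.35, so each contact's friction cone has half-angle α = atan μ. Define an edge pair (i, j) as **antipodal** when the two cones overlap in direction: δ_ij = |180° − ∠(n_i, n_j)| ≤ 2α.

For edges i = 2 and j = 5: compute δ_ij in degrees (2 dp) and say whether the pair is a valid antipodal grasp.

δ = 1.80°, valid

α = atan 0.35 = 19.29°;  2α = 38.58°
edge 2: e_2 = (+5.66, -0.53);  n_2 = (-0.0932, -0.9956)
edge 5: e_5 = (-3.87, +0.24);  n_5 = (+0.0619, +0.9981)
∠(n_2, n_5) = 178.20°
δ = |180° − 178.20°| = 1.80°
1.80° ≤ 2α = 38.58°  →  valid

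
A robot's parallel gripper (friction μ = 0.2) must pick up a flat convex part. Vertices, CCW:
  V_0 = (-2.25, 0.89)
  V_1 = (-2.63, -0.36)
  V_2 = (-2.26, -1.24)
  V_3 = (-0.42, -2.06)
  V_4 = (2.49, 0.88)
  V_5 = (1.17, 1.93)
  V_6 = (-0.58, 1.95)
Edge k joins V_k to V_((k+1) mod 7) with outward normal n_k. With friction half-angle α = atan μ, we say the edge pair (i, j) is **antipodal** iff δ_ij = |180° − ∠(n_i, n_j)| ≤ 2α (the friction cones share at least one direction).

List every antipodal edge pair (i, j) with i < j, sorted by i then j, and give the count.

α = atan 0.2 = 11.31°;  2α = 22.62°
n_0 = (-0.9568, +0.2909)
n_1 = (-0.9218, -0.3876)
n_2 = (-0.4071, -0.9134)
n_3 = (+0.7107, -0.7035)
n_4 = (+0.6225, +0.7826)
n_5 = (+0.0114, +0.9999)
n_6 = (-0.5359, +0.8443)
  (0,1): δ = 140.29°  ·
  (0,2): δ = 97.11°  ·
  (0,3): δ = 27.80°  ·
  (0,4): δ = 68.41°  ·
  (0,5): δ = 106.25°  ·
  (0,6): δ = 139.31°  ·
  (1,2): δ = 136.82°  ·
  (1,3): δ = 67.51°  ·
  (1,4): δ = 28.69°  ·
  (1,5): δ = 66.54°  ·
  (1,6): δ = 99.60°  ·
  (2,3): δ = 110.69°  ·
  (2,4): δ = 14.48°  ✓
  (2,5): δ = 23.37°  ·
  (2,6): δ = 56.42°  ·
  (3,4): δ = 83.79°  ·
  (3,5): δ = 45.95°  ·
  (3,6): δ = 12.89°  ✓
  (4,5): δ = 142.15°  ·
  (4,6): δ = 109.09°  ·
  (5,6): δ = 146.94°  ·
antipodal pairs: 2

count = 2; pairs: (2,4), (3,6)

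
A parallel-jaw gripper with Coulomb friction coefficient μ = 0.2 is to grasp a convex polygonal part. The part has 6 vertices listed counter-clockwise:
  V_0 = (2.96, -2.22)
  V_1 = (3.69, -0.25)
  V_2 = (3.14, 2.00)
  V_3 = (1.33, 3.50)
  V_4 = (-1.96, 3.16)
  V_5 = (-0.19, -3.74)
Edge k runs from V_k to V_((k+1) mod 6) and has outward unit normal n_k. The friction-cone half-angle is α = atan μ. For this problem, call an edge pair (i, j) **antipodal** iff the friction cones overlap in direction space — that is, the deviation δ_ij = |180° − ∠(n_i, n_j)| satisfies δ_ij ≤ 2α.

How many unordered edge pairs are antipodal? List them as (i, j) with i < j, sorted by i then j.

α = atan 0.2 = 11.31°;  2α = 22.62°
n_0 = (+0.9377, -0.3475)
n_1 = (+0.9714, +0.2375)
n_2 = (+0.6381, +0.7700)
n_3 = (-0.1028, +0.9947)
n_4 = (-0.9686, -0.2485)
n_5 = (+0.4346, -0.9006)
  (0,1): δ = 145.93°  ·
  (0,2): δ = 109.32°  ·
  (0,3): δ = 63.77°  ·
  (0,4): δ = 34.72°  ·
  (0,5): δ = 136.09°  ·
  (1,2): δ = 143.39°  ·
  (1,3): δ = 97.84°  ·
  (1,4): δ = 0.65°  ✓
  (1,5): δ = 102.02°  ·
  (2,3): δ = 134.45°  ·
  (2,4): δ = 35.96°  ·
  (2,5): δ = 65.41°  ·
  (3,4): δ = 81.51°  ·
  (3,5): δ = 19.86°  ✓
  (4,5): δ = 78.63°  ·
antipodal pairs: 2

count = 2; pairs: (1,4), (3,5)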